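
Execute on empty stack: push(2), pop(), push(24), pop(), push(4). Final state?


push(2) -> [2]
pop() returns 2 -> []
push(24) -> [24]
pop() returns 24 -> []
push(4) -> [4]
Final stack (bottom to top): [4]


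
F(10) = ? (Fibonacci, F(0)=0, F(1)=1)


F(n)=F(n-1)+F(n-2)
...F(8)=21, F(9)=34, F(10)=55


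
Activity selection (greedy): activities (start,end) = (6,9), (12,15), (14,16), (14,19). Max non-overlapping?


Greedy: pick earliest-ending, then skip overlaps.
Selected (2 activities): [(6, 9), (12, 15)]


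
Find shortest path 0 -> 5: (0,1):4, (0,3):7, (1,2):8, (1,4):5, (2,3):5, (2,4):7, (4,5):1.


Dijkstra from 0:
Distances: {0: 0, 1: 4, 2: 12, 3: 7, 4: 9, 5: 10}
Shortest distance to 5 = 10, path = [0, 1, 4, 5]


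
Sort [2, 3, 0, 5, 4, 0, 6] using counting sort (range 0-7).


Count array: [2, 0, 1, 1, 1, 1, 1, 0]
Reconstruct: [0, 0, 2, 3, 4, 5, 6]


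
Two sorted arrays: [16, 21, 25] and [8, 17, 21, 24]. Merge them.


Compare heads, take smaller each step.
Merged: [8, 16, 17, 21, 21, 24, 25]


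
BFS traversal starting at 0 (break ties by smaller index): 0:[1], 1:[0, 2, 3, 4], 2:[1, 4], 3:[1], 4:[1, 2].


BFS queue: start with [0]
Visit order: [0, 1, 2, 3, 4]


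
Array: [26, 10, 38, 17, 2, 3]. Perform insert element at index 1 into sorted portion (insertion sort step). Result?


After one pass: [10, 26, 38, 17, 2, 3]


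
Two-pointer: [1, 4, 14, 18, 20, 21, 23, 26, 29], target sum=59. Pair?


Two pointers: lo=0, hi=8
No pair sums to 59


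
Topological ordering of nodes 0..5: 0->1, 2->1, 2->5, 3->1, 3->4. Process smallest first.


Kahn's algorithm, process smallest node first
Order: [0, 2, 3, 1, 4, 5]


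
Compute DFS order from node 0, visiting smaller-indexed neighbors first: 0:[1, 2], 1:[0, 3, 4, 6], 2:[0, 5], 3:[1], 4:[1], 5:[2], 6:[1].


DFS stack-based: start with [0]
Visit order: [0, 1, 3, 4, 6, 2, 5]


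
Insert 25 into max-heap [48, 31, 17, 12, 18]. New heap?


Append 25: [48, 31, 17, 12, 18, 25]
Bubble up: swap idx 5(25) with idx 2(17)
Result: [48, 31, 25, 12, 18, 17]


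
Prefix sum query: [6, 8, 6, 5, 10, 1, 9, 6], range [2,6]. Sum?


Prefix sums: [0, 6, 14, 20, 25, 35, 36, 45, 51]
Sum[2..6] = prefix[7] - prefix[2] = 45 - 14 = 31


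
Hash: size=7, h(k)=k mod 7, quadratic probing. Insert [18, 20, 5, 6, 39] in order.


Insertions: 18->slot 4; 20->slot 6; 5->slot 5; 6->slot 0; 39->slot 1
Table: [6, 39, None, None, 18, 5, 20]


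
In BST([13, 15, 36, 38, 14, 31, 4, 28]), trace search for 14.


BST root = 13
Search for 14: compare at each node
Path: [13, 15, 14]


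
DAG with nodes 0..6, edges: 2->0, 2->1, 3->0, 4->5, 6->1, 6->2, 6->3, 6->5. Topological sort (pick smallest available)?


Kahn's algorithm, process smallest node first
Order: [4, 6, 2, 1, 3, 0, 5]


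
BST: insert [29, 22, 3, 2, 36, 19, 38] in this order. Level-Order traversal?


Root = 29; build tree by BST insertion.
Level-Order traversal: [29, 22, 36, 3, 38, 2, 19]


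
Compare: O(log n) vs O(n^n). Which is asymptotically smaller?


logarithmic grows slower than n^n
O(log n) is asymptotically smaller; O(n^n) grows faster


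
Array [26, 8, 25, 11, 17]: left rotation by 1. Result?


Left rotate by 1: [8, 25, 11, 17, 26]


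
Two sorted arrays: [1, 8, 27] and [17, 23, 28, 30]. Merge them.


Compare heads, take smaller each step.
Merged: [1, 8, 17, 23, 27, 28, 30]


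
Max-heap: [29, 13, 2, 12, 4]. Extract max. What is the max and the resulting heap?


Max = 29
Replace root with last, heapify down
Resulting heap: [13, 12, 2, 4]


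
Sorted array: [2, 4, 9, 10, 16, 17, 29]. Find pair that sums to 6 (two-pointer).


Two pointers: lo=0, hi=6
Found pair: (2, 4) summing to 6


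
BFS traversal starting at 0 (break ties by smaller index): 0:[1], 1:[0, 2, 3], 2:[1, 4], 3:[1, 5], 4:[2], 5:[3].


BFS queue: start with [0]
Visit order: [0, 1, 2, 3, 4, 5]


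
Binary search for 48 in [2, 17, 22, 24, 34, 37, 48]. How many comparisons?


Search for 48:
[0,6] mid=3 arr[3]=24
[4,6] mid=5 arr[5]=37
[6,6] mid=6 arr[6]=48
Total: 3 comparisons


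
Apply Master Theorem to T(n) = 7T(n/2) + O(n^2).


a=7, b=2, c=2. log_2(7)=2.807 > c=2. Case 1: O(n^log_b(a)) = O(n^2.807)
Complexity: O(n^2.807)


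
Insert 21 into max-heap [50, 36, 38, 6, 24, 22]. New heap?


Append 21: [50, 36, 38, 6, 24, 22, 21]
Bubble up: no swaps needed
Result: [50, 36, 38, 6, 24, 22, 21]


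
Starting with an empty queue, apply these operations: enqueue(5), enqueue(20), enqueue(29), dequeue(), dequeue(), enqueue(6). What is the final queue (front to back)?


enqueue(5) -> [5]
enqueue(20) -> [5, 20]
enqueue(29) -> [5, 20, 29]
dequeue() returns 5 -> [20, 29]
dequeue() returns 20 -> [29]
enqueue(6) -> [29, 6]
Final queue (front to back): [29, 6]


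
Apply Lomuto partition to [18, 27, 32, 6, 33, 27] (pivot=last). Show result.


Elements <= 27 go left of pivot.
Result: [18, 27, 6, 27, 33, 32], pivot at index 3


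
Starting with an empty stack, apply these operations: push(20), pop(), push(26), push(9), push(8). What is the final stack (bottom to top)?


push(20) -> [20]
pop() returns 20 -> []
push(26) -> [26]
push(9) -> [26, 9]
push(8) -> [26, 9, 8]
Final stack (bottom to top): [26, 9, 8]


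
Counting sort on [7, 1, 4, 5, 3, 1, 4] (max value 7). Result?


Count array: [0, 2, 0, 1, 2, 1, 0, 1]
Reconstruct: [1, 1, 3, 4, 4, 5, 7]


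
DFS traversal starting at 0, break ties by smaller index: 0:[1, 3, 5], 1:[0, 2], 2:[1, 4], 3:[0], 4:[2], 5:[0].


DFS stack-based: start with [0]
Visit order: [0, 1, 2, 4, 3, 5]


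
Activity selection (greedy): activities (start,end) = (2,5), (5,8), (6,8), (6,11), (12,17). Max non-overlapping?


Greedy: pick earliest-ending, then skip overlaps.
Selected (3 activities): [(2, 5), (5, 8), (12, 17)]


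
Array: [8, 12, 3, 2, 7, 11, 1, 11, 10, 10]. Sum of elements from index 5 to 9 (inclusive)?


Prefix sums: [0, 8, 20, 23, 25, 32, 43, 44, 55, 65, 75]
Sum[5..9] = prefix[10] - prefix[5] = 75 - 32 = 43


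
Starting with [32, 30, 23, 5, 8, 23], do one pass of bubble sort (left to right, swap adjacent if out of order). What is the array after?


After one pass: [30, 23, 5, 8, 23, 32]


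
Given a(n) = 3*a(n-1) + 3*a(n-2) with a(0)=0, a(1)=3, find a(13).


Build bottom-up:
...a(11)=1522881, a(12)=5773680, a(13)=3*5773680+3*1522881=21889683


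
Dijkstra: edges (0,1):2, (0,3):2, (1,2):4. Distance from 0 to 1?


Dijkstra from 0:
Distances: {0: 0, 1: 2, 2: 6, 3: 2}
Shortest distance to 1 = 2, path = [0, 1]


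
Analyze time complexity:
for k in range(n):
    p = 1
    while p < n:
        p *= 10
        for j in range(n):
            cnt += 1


Per nesting level: O(n) * O(log n) * O(n) = O(n^2 log n)
Complexity: O(n^2 log n)


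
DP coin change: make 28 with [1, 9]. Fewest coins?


dp[0]=0; dp[i]=1+min(dp[i-c] for c in coins)
...dp[23]=7, dp[24]=8, dp[25]=9, dp[26]=10, dp[27]=3, dp[28]=4
Minimum coins for 28 = 4


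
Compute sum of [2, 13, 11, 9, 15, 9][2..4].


Prefix sums: [0, 2, 15, 26, 35, 50, 59]
Sum[2..4] = prefix[5] - prefix[2] = 50 - 15 = 35


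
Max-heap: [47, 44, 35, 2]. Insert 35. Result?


Append 35: [47, 44, 35, 2, 35]
Bubble up: no swaps needed
Result: [47, 44, 35, 2, 35]


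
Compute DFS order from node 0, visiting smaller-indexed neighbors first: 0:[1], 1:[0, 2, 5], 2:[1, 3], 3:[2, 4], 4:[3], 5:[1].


DFS stack-based: start with [0]
Visit order: [0, 1, 2, 3, 4, 5]


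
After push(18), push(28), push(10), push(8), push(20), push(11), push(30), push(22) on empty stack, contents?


push(18) -> [18]
push(28) -> [18, 28]
push(10) -> [18, 28, 10]
push(8) -> [18, 28, 10, 8]
push(20) -> [18, 28, 10, 8, 20]
push(11) -> [18, 28, 10, 8, 20, 11]
push(30) -> [18, 28, 10, 8, 20, 11, 30]
push(22) -> [18, 28, 10, 8, 20, 11, 30, 22]
Final stack (bottom to top): [18, 28, 10, 8, 20, 11, 30, 22]


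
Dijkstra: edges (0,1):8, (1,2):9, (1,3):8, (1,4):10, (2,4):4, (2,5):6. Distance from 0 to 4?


Dijkstra from 0:
Distances: {0: 0, 1: 8, 2: 17, 3: 16, 4: 18, 5: 23}
Shortest distance to 4 = 18, path = [0, 1, 4]


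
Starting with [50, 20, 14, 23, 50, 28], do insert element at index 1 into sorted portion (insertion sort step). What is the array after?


After one pass: [20, 50, 14, 23, 50, 28]


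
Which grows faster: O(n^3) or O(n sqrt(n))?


n^1.5 grows slower than cubic
O(n sqrt(n)) is asymptotically smaller; O(n^3) grows faster


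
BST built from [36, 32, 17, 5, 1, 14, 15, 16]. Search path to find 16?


BST root = 36
Search for 16: compare at each node
Path: [36, 32, 17, 5, 14, 15, 16]


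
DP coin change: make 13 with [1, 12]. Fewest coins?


dp[0]=0; dp[i]=1+min(dp[i-c] for c in coins)
...dp[8]=8, dp[9]=9, dp[10]=10, dp[11]=11, dp[12]=1, dp[13]=2
Minimum coins for 13 = 2


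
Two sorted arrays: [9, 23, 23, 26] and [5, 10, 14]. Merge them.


Compare heads, take smaller each step.
Merged: [5, 9, 10, 14, 23, 23, 26]


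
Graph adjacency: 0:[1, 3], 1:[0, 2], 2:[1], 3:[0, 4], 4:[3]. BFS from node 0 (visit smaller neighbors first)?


BFS queue: start with [0]
Visit order: [0, 1, 3, 2, 4]


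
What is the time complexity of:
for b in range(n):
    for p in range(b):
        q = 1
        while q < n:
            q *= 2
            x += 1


Per nesting level: O(n) * O(n) [triangular over b] * O(log n) = O(n^2 log n)
Complexity: O(n^2 log n)


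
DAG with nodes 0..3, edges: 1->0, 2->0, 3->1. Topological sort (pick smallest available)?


Kahn's algorithm, process smallest node first
Order: [2, 3, 1, 0]


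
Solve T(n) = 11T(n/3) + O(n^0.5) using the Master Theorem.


a=11, b=3, c=0.5. log_3(11)=2.183 > c=0.5. Case 1: O(n^log_b(a)) = O(n^2.183)
Complexity: O(n^2.183)


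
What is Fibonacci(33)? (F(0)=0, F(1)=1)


F(n)=F(n-1)+F(n-2)
...F(31)=1346269, F(32)=2178309, F(33)=3524578


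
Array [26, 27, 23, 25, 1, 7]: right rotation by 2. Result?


Right rotate by 2: [1, 7, 26, 27, 23, 25]


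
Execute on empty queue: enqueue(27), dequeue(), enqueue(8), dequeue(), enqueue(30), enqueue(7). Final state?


enqueue(27) -> [27]
dequeue() returns 27 -> []
enqueue(8) -> [8]
dequeue() returns 8 -> []
enqueue(30) -> [30]
enqueue(7) -> [30, 7]
Final queue (front to back): [30, 7]


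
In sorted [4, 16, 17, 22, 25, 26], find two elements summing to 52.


Two pointers: lo=0, hi=5
No pair sums to 52


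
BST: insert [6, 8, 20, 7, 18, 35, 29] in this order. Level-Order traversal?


Root = 6; build tree by BST insertion.
Level-Order traversal: [6, 8, 7, 20, 18, 35, 29]


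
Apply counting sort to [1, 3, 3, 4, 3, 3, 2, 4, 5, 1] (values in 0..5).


Count array: [0, 2, 1, 4, 2, 1]
Reconstruct: [1, 1, 2, 3, 3, 3, 3, 4, 4, 5]


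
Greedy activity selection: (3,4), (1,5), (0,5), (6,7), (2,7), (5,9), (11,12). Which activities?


Greedy: pick earliest-ending, then skip overlaps.
Selected (3 activities): [(3, 4), (6, 7), (11, 12)]


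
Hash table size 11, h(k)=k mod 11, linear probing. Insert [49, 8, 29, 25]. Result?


Insertions: 49->slot 5; 8->slot 8; 29->slot 7; 25->slot 3
Table: [None, None, None, 25, None, 49, None, 29, 8, None, None]


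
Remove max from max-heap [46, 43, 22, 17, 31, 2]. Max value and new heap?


Max = 46
Replace root with last, heapify down
Resulting heap: [43, 31, 22, 17, 2]


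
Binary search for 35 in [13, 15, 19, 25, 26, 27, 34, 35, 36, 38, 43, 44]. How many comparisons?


Search for 35:
[0,11] mid=5 arr[5]=27
[6,11] mid=8 arr[8]=36
[6,7] mid=6 arr[6]=34
[7,7] mid=7 arr[7]=35
Total: 4 comparisons


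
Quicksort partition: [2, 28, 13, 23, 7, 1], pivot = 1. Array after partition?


Elements <= 1 go left of pivot.
Result: [1, 28, 13, 23, 7, 2], pivot at index 0


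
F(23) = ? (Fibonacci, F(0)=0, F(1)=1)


F(n)=F(n-1)+F(n-2)
...F(21)=10946, F(22)=17711, F(23)=28657


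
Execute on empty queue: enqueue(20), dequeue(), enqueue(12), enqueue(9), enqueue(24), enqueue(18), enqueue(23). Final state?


enqueue(20) -> [20]
dequeue() returns 20 -> []
enqueue(12) -> [12]
enqueue(9) -> [12, 9]
enqueue(24) -> [12, 9, 24]
enqueue(18) -> [12, 9, 24, 18]
enqueue(23) -> [12, 9, 24, 18, 23]
Final queue (front to back): [12, 9, 24, 18, 23]


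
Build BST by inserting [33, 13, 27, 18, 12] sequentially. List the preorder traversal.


Root = 33; build tree by BST insertion.
Preorder traversal: [33, 13, 12, 27, 18]


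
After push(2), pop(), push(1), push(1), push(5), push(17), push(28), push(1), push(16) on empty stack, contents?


push(2) -> [2]
pop() returns 2 -> []
push(1) -> [1]
push(1) -> [1, 1]
push(5) -> [1, 1, 5]
push(17) -> [1, 1, 5, 17]
push(28) -> [1, 1, 5, 17, 28]
push(1) -> [1, 1, 5, 17, 28, 1]
push(16) -> [1, 1, 5, 17, 28, 1, 16]
Final stack (bottom to top): [1, 1, 5, 17, 28, 1, 16]


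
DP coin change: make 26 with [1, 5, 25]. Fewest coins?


dp[0]=0; dp[i]=1+min(dp[i-c] for c in coins)
...dp[21]=5, dp[22]=6, dp[23]=7, dp[24]=8, dp[25]=1, dp[26]=2
Minimum coins for 26 = 2


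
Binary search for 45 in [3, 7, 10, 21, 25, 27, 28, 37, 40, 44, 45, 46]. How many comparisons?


Search for 45:
[0,11] mid=5 arr[5]=27
[6,11] mid=8 arr[8]=40
[9,11] mid=10 arr[10]=45
Total: 3 comparisons


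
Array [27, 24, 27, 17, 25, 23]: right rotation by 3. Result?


Right rotate by 3: [17, 25, 23, 27, 24, 27]


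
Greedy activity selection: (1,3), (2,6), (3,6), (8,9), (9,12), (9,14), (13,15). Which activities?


Greedy: pick earliest-ending, then skip overlaps.
Selected (5 activities): [(1, 3), (3, 6), (8, 9), (9, 12), (13, 15)]


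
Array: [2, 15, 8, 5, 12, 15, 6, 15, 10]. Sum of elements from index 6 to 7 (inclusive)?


Prefix sums: [0, 2, 17, 25, 30, 42, 57, 63, 78, 88]
Sum[6..7] = prefix[8] - prefix[6] = 78 - 57 = 21


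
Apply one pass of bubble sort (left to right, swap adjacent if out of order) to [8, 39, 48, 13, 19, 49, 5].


After one pass: [8, 39, 13, 19, 48, 5, 49]


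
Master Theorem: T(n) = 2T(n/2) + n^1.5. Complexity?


a=2, b=2, c=1.5. log_2(2)=1 < c=1.5. Case 3: O(n^c) = O(n^1.500)
Complexity: O(n^1.500)


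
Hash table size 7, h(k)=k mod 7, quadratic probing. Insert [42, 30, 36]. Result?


Insertions: 42->slot 0; 30->slot 2; 36->slot 1
Table: [42, 36, 30, None, None, None, None]


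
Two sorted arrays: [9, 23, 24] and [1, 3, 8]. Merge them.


Compare heads, take smaller each step.
Merged: [1, 3, 8, 9, 23, 24]


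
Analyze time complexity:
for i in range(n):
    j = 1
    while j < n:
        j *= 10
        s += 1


Per nesting level: O(n) * O(log n) = O(n log n)
Complexity: O(n log n)


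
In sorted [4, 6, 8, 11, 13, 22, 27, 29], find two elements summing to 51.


Two pointers: lo=0, hi=7
Found pair: (22, 29) summing to 51


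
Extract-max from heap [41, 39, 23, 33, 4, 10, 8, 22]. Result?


Max = 41
Replace root with last, heapify down
Resulting heap: [39, 33, 23, 22, 4, 10, 8]


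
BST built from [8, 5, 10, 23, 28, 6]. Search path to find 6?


BST root = 8
Search for 6: compare at each node
Path: [8, 5, 6]


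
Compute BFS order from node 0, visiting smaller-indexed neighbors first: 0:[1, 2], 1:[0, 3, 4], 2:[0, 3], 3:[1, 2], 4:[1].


BFS queue: start with [0]
Visit order: [0, 1, 2, 3, 4]


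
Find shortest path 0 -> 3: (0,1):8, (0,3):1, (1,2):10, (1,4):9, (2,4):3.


Dijkstra from 0:
Distances: {0: 0, 1: 8, 2: 18, 3: 1, 4: 17}
Shortest distance to 3 = 1, path = [0, 3]


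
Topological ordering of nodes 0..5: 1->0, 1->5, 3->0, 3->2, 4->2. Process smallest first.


Kahn's algorithm, process smallest node first
Order: [1, 3, 0, 4, 2, 5]


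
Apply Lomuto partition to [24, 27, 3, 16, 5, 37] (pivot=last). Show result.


Elements <= 37 go left of pivot.
Result: [24, 27, 3, 16, 5, 37], pivot at index 5


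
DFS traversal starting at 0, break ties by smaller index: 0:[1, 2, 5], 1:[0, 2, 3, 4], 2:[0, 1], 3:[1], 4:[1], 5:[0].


DFS stack-based: start with [0]
Visit order: [0, 1, 2, 3, 4, 5]


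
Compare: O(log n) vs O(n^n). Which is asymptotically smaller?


logarithmic grows slower than n^n
O(log n) is asymptotically smaller; O(n^n) grows faster


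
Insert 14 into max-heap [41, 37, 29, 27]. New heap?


Append 14: [41, 37, 29, 27, 14]
Bubble up: no swaps needed
Result: [41, 37, 29, 27, 14]


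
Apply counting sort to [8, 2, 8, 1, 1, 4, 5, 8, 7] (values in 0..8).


Count array: [0, 2, 1, 0, 1, 1, 0, 1, 3]
Reconstruct: [1, 1, 2, 4, 5, 7, 8, 8, 8]


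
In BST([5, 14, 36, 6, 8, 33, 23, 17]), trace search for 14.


BST root = 5
Search for 14: compare at each node
Path: [5, 14]


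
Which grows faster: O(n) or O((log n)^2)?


polylogarithmic grows slower than linear
O((log n)^2) is asymptotically smaller; O(n) grows faster


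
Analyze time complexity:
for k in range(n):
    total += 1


Per nesting level: O(n) = O(n)
Complexity: O(n)


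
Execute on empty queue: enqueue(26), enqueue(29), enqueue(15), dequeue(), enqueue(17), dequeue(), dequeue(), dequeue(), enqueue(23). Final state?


enqueue(26) -> [26]
enqueue(29) -> [26, 29]
enqueue(15) -> [26, 29, 15]
dequeue() returns 26 -> [29, 15]
enqueue(17) -> [29, 15, 17]
dequeue() returns 29 -> [15, 17]
dequeue() returns 15 -> [17]
dequeue() returns 17 -> []
enqueue(23) -> [23]
Final queue (front to back): [23]


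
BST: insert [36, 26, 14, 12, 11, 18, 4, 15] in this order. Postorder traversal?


Root = 36; build tree by BST insertion.
Postorder traversal: [4, 11, 12, 15, 18, 14, 26, 36]


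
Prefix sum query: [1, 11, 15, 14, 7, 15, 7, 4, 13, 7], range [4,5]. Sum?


Prefix sums: [0, 1, 12, 27, 41, 48, 63, 70, 74, 87, 94]
Sum[4..5] = prefix[6] - prefix[4] = 63 - 41 = 22


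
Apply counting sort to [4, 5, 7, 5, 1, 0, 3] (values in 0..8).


Count array: [1, 1, 0, 1, 1, 2, 0, 1, 0]
Reconstruct: [0, 1, 3, 4, 5, 5, 7]


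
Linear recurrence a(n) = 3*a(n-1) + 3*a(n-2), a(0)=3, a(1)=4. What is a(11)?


Build bottom-up:
...a(9)=225099, a(10)=853416, a(11)=3*853416+3*225099=3235545


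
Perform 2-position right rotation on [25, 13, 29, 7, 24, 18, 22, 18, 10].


Right rotate by 2: [18, 10, 25, 13, 29, 7, 24, 18, 22]


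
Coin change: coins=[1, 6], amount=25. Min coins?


dp[0]=0; dp[i]=1+min(dp[i-c] for c in coins)
...dp[20]=5, dp[21]=6, dp[22]=7, dp[23]=8, dp[24]=4, dp[25]=5
Minimum coins for 25 = 5


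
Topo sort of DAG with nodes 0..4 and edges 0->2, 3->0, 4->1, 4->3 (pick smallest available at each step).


Kahn's algorithm, process smallest node first
Order: [4, 1, 3, 0, 2]


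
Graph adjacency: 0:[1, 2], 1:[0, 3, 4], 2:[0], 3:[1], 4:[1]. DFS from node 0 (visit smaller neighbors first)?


DFS stack-based: start with [0]
Visit order: [0, 1, 3, 4, 2]


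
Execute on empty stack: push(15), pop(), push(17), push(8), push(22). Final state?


push(15) -> [15]
pop() returns 15 -> []
push(17) -> [17]
push(8) -> [17, 8]
push(22) -> [17, 8, 22]
Final stack (bottom to top): [17, 8, 22]


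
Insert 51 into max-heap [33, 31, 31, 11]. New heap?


Append 51: [33, 31, 31, 11, 51]
Bubble up: swap idx 4(51) with idx 1(31); swap idx 1(51) with idx 0(33)
Result: [51, 33, 31, 11, 31]


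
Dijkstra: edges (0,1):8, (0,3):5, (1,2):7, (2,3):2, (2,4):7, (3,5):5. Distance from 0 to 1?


Dijkstra from 0:
Distances: {0: 0, 1: 8, 2: 7, 3: 5, 4: 14, 5: 10}
Shortest distance to 1 = 8, path = [0, 1]


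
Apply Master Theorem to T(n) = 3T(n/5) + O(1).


a=3, b=5, c=0. log_5(3)=0.683 > c=0. Case 1: O(n^log_b(a)) = O(n^0.683)
Complexity: O(n^0.683)


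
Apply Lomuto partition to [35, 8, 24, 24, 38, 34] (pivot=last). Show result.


Elements <= 34 go left of pivot.
Result: [8, 24, 24, 34, 38, 35], pivot at index 3


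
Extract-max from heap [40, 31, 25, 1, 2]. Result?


Max = 40
Replace root with last, heapify down
Resulting heap: [31, 2, 25, 1]


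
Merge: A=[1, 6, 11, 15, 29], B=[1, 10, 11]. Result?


Compare heads, take smaller each step.
Merged: [1, 1, 6, 10, 11, 11, 15, 29]


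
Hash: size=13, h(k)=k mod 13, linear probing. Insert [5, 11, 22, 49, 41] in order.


Insertions: 5->slot 5; 11->slot 11; 22->slot 9; 49->slot 10; 41->slot 2
Table: [None, None, 41, None, None, 5, None, None, None, 22, 49, 11, None]


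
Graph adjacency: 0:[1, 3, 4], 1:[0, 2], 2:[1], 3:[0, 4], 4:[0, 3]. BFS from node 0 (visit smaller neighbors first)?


BFS queue: start with [0]
Visit order: [0, 1, 3, 4, 2]


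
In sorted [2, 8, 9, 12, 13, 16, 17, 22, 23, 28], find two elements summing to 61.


Two pointers: lo=0, hi=9
No pair sums to 61


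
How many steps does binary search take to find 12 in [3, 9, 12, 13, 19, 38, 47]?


Search for 12:
[0,6] mid=3 arr[3]=13
[0,2] mid=1 arr[1]=9
[2,2] mid=2 arr[2]=12
Total: 3 comparisons


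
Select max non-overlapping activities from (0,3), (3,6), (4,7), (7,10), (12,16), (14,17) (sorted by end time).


Greedy: pick earliest-ending, then skip overlaps.
Selected (4 activities): [(0, 3), (3, 6), (7, 10), (12, 16)]


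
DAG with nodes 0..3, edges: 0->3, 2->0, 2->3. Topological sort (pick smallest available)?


Kahn's algorithm, process smallest node first
Order: [1, 2, 0, 3]


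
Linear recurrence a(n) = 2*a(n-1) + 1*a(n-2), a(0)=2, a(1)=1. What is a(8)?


Build bottom-up:
...a(6)=128, a(7)=309, a(8)=2*309+1*128=746


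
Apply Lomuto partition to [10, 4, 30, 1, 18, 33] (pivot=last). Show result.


Elements <= 33 go left of pivot.
Result: [10, 4, 30, 1, 18, 33], pivot at index 5


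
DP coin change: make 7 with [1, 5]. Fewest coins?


dp[0]=0; dp[i]=1+min(dp[i-c] for c in coins)
...dp[2]=2, dp[3]=3, dp[4]=4, dp[5]=1, dp[6]=2, dp[7]=3
Minimum coins for 7 = 3


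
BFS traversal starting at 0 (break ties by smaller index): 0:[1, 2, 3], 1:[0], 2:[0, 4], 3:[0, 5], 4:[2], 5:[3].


BFS queue: start with [0]
Visit order: [0, 1, 2, 3, 4, 5]


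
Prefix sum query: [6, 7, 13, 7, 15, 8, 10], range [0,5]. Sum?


Prefix sums: [0, 6, 13, 26, 33, 48, 56, 66]
Sum[0..5] = prefix[6] - prefix[0] = 56 - 0 = 56


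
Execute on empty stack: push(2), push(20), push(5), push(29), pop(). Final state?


push(2) -> [2]
push(20) -> [2, 20]
push(5) -> [2, 20, 5]
push(29) -> [2, 20, 5, 29]
pop() returns 29 -> [2, 20, 5]
Final stack (bottom to top): [2, 20, 5]


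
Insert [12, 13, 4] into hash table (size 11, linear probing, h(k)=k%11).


Insertions: 12->slot 1; 13->slot 2; 4->slot 4
Table: [None, 12, 13, None, 4, None, None, None, None, None, None]


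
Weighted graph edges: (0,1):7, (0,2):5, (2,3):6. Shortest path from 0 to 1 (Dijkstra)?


Dijkstra from 0:
Distances: {0: 0, 1: 7, 2: 5, 3: 11}
Shortest distance to 1 = 7, path = [0, 1]


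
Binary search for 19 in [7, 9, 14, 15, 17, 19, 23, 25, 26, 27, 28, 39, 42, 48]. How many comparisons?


Search for 19:
[0,13] mid=6 arr[6]=23
[0,5] mid=2 arr[2]=14
[3,5] mid=4 arr[4]=17
[5,5] mid=5 arr[5]=19
Total: 4 comparisons


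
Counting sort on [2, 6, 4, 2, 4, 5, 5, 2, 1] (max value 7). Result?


Count array: [0, 1, 3, 0, 2, 2, 1, 0]
Reconstruct: [1, 2, 2, 2, 4, 4, 5, 5, 6]


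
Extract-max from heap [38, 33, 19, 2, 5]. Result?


Max = 38
Replace root with last, heapify down
Resulting heap: [33, 5, 19, 2]


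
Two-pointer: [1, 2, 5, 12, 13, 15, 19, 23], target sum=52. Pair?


Two pointers: lo=0, hi=7
No pair sums to 52


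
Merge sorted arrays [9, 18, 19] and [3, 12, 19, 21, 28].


Compare heads, take smaller each step.
Merged: [3, 9, 12, 18, 19, 19, 21, 28]


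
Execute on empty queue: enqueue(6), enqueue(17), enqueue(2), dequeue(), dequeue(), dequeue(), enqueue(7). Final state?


enqueue(6) -> [6]
enqueue(17) -> [6, 17]
enqueue(2) -> [6, 17, 2]
dequeue() returns 6 -> [17, 2]
dequeue() returns 17 -> [2]
dequeue() returns 2 -> []
enqueue(7) -> [7]
Final queue (front to back): [7]


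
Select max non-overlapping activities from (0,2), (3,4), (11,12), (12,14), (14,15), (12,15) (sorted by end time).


Greedy: pick earliest-ending, then skip overlaps.
Selected (5 activities): [(0, 2), (3, 4), (11, 12), (12, 14), (14, 15)]


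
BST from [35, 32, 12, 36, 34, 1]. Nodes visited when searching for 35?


BST root = 35
Search for 35: compare at each node
Path: [35]


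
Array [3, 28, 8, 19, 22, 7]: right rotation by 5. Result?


Right rotate by 5: [28, 8, 19, 22, 7, 3]


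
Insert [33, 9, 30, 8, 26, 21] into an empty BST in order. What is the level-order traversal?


Root = 33; build tree by BST insertion.
Level-Order traversal: [33, 9, 8, 30, 26, 21]


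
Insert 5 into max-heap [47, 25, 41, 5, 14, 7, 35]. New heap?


Append 5: [47, 25, 41, 5, 14, 7, 35, 5]
Bubble up: no swaps needed
Result: [47, 25, 41, 5, 14, 7, 35, 5]


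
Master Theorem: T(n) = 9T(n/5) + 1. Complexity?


a=9, b=5, c=0. log_5(9)=1.365 > c=0. Case 1: O(n^log_b(a)) = O(n^1.365)
Complexity: O(n^1.365)


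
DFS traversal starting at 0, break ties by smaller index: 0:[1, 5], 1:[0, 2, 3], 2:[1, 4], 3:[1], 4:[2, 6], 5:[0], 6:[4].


DFS stack-based: start with [0]
Visit order: [0, 1, 2, 4, 6, 3, 5]


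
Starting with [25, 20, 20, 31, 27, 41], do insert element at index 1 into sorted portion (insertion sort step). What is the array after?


After one pass: [20, 25, 20, 31, 27, 41]


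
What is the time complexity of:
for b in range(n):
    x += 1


Per nesting level: O(n) = O(n)
Complexity: O(n)


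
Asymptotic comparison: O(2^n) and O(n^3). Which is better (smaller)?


cubic grows slower than exponential
O(n^3) is asymptotically smaller; O(2^n) grows faster


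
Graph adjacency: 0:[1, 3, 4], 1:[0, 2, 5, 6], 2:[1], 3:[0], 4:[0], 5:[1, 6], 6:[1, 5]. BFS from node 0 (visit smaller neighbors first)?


BFS queue: start with [0]
Visit order: [0, 1, 3, 4, 2, 5, 6]


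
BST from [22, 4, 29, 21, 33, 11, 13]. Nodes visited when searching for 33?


BST root = 22
Search for 33: compare at each node
Path: [22, 29, 33]


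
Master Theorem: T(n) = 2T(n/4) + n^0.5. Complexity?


a=2, b=4, c=0.5. log_4(2)=0.5 = c=0.5. Case 2: O(n^c log n) = O(sqrt(n) log n)
Complexity: O(sqrt(n) log n)


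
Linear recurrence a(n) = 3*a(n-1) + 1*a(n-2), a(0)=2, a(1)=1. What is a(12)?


Build bottom-up:
...a(10)=68777, a(11)=227155, a(12)=3*227155+1*68777=750242


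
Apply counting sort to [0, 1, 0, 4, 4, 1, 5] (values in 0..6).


Count array: [2, 2, 0, 0, 2, 1, 0]
Reconstruct: [0, 0, 1, 1, 4, 4, 5]


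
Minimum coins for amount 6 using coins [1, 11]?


dp[0]=0; dp[i]=1+min(dp[i-c] for c in coins)
...dp[1]=1, dp[2]=2, dp[3]=3, dp[4]=4, dp[5]=5, dp[6]=6
Minimum coins for 6 = 6


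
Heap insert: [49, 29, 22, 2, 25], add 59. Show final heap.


Append 59: [49, 29, 22, 2, 25, 59]
Bubble up: swap idx 5(59) with idx 2(22); swap idx 2(59) with idx 0(49)
Result: [59, 29, 49, 2, 25, 22]


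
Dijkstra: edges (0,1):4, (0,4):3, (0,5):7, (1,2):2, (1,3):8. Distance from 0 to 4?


Dijkstra from 0:
Distances: {0: 0, 1: 4, 2: 6, 3: 12, 4: 3, 5: 7}
Shortest distance to 4 = 3, path = [0, 4]


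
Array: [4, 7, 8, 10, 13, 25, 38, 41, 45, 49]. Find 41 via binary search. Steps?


Search for 41:
[0,9] mid=4 arr[4]=13
[5,9] mid=7 arr[7]=41
Total: 2 comparisons


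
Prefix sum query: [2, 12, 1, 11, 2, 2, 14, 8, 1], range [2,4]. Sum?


Prefix sums: [0, 2, 14, 15, 26, 28, 30, 44, 52, 53]
Sum[2..4] = prefix[5] - prefix[2] = 28 - 14 = 14


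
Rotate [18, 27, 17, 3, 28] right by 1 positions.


Right rotate by 1: [28, 18, 27, 17, 3]


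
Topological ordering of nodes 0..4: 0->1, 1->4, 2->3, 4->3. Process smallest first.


Kahn's algorithm, process smallest node first
Order: [0, 1, 2, 4, 3]


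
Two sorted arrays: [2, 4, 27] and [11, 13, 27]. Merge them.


Compare heads, take smaller each step.
Merged: [2, 4, 11, 13, 27, 27]


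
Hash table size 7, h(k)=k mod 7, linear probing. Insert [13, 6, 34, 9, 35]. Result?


Insertions: 13->slot 6; 6->slot 0; 34->slot 1; 9->slot 2; 35->slot 3
Table: [6, 34, 9, 35, None, None, 13]


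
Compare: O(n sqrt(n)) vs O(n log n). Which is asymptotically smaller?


linearithmic grows slower than n^1.5
O(n log n) is asymptotically smaller; O(n sqrt(n)) grows faster


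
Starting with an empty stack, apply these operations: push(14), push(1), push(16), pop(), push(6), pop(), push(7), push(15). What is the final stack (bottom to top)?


push(14) -> [14]
push(1) -> [14, 1]
push(16) -> [14, 1, 16]
pop() returns 16 -> [14, 1]
push(6) -> [14, 1, 6]
pop() returns 6 -> [14, 1]
push(7) -> [14, 1, 7]
push(15) -> [14, 1, 7, 15]
Final stack (bottom to top): [14, 1, 7, 15]


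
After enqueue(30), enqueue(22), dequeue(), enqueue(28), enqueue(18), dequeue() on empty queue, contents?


enqueue(30) -> [30]
enqueue(22) -> [30, 22]
dequeue() returns 30 -> [22]
enqueue(28) -> [22, 28]
enqueue(18) -> [22, 28, 18]
dequeue() returns 22 -> [28, 18]
Final queue (front to back): [28, 18]


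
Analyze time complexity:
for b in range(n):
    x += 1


Per nesting level: O(n) = O(n)
Complexity: O(n)


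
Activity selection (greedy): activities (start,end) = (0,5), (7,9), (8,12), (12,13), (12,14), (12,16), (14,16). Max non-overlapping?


Greedy: pick earliest-ending, then skip overlaps.
Selected (4 activities): [(0, 5), (7, 9), (12, 13), (14, 16)]


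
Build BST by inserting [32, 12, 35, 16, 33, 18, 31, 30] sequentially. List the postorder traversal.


Root = 32; build tree by BST insertion.
Postorder traversal: [30, 31, 18, 16, 12, 33, 35, 32]


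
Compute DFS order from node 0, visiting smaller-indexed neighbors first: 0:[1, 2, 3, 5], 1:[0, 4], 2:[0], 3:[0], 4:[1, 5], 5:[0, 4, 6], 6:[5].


DFS stack-based: start with [0]
Visit order: [0, 1, 4, 5, 6, 2, 3]


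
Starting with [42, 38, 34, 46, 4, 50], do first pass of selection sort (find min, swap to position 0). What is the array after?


After one pass: [4, 38, 34, 46, 42, 50]


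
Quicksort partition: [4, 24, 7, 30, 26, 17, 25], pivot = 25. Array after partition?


Elements <= 25 go left of pivot.
Result: [4, 24, 7, 17, 25, 30, 26], pivot at index 4


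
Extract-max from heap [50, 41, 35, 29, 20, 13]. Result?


Max = 50
Replace root with last, heapify down
Resulting heap: [41, 29, 35, 13, 20]


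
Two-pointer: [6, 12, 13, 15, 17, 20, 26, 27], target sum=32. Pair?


Two pointers: lo=0, hi=7
Found pair: (6, 26) summing to 32


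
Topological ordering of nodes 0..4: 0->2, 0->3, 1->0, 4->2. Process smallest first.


Kahn's algorithm, process smallest node first
Order: [1, 0, 3, 4, 2]


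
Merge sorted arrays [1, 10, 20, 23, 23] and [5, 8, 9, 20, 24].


Compare heads, take smaller each step.
Merged: [1, 5, 8, 9, 10, 20, 20, 23, 23, 24]


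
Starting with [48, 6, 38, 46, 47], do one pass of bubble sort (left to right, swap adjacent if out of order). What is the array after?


After one pass: [6, 38, 46, 47, 48]


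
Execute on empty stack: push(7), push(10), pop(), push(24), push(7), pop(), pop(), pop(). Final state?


push(7) -> [7]
push(10) -> [7, 10]
pop() returns 10 -> [7]
push(24) -> [7, 24]
push(7) -> [7, 24, 7]
pop() returns 7 -> [7, 24]
pop() returns 24 -> [7]
pop() returns 7 -> []
Final stack (bottom to top): []


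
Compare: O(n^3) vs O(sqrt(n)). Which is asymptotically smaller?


sublinear grows slower than cubic
O(sqrt(n)) is asymptotically smaller; O(n^3) grows faster


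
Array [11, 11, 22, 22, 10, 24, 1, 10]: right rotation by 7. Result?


Right rotate by 7: [11, 22, 22, 10, 24, 1, 10, 11]


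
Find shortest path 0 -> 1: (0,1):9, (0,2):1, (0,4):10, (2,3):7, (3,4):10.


Dijkstra from 0:
Distances: {0: 0, 1: 9, 2: 1, 3: 8, 4: 10}
Shortest distance to 1 = 9, path = [0, 1]


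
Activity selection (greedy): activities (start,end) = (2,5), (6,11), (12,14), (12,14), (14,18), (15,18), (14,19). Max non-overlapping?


Greedy: pick earliest-ending, then skip overlaps.
Selected (4 activities): [(2, 5), (6, 11), (12, 14), (14, 18)]


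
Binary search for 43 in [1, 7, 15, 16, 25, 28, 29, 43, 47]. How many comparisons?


Search for 43:
[0,8] mid=4 arr[4]=25
[5,8] mid=6 arr[6]=29
[7,8] mid=7 arr[7]=43
Total: 3 comparisons


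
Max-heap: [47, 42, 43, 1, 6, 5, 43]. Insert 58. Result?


Append 58: [47, 42, 43, 1, 6, 5, 43, 58]
Bubble up: swap idx 7(58) with idx 3(1); swap idx 3(58) with idx 1(42); swap idx 1(58) with idx 0(47)
Result: [58, 47, 43, 42, 6, 5, 43, 1]


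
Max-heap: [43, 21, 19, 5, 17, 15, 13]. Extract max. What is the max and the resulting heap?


Max = 43
Replace root with last, heapify down
Resulting heap: [21, 17, 19, 5, 13, 15]


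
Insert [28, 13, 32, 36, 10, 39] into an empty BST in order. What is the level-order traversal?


Root = 28; build tree by BST insertion.
Level-Order traversal: [28, 13, 32, 10, 36, 39]


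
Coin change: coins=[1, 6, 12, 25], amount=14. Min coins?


dp[0]=0; dp[i]=1+min(dp[i-c] for c in coins)
...dp[9]=4, dp[10]=5, dp[11]=6, dp[12]=1, dp[13]=2, dp[14]=3
Minimum coins for 14 = 3


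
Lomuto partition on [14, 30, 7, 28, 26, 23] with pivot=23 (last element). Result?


Elements <= 23 go left of pivot.
Result: [14, 7, 23, 28, 26, 30], pivot at index 2


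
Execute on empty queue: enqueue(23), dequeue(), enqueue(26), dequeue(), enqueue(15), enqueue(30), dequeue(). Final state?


enqueue(23) -> [23]
dequeue() returns 23 -> []
enqueue(26) -> [26]
dequeue() returns 26 -> []
enqueue(15) -> [15]
enqueue(30) -> [15, 30]
dequeue() returns 15 -> [30]
Final queue (front to back): [30]


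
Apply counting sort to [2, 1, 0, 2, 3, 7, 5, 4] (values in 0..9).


Count array: [1, 1, 2, 1, 1, 1, 0, 1, 0, 0]
Reconstruct: [0, 1, 2, 2, 3, 4, 5, 7]


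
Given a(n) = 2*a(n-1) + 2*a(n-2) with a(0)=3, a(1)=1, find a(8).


Build bottom-up:
...a(6)=384, a(7)=1048, a(8)=2*1048+2*384=2864


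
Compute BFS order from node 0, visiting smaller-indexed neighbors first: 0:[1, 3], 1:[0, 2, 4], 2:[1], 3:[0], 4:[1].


BFS queue: start with [0]
Visit order: [0, 1, 3, 2, 4]


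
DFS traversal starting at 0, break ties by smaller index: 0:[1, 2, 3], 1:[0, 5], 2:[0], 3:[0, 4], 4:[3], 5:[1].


DFS stack-based: start with [0]
Visit order: [0, 1, 5, 2, 3, 4]


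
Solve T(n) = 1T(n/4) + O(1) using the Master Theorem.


a=1, b=4, c=0. log_4(1)=0 = c=0. Case 2: O(n^c log n) = O(log n)
Complexity: O(log n)


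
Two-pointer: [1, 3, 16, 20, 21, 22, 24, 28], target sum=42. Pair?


Two pointers: lo=0, hi=7
Found pair: (20, 22) summing to 42


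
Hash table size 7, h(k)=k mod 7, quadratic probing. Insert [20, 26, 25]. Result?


Insertions: 20->slot 6; 26->slot 5; 25->slot 4
Table: [None, None, None, None, 25, 26, 20]


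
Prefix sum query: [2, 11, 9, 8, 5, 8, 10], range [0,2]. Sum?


Prefix sums: [0, 2, 13, 22, 30, 35, 43, 53]
Sum[0..2] = prefix[3] - prefix[0] = 22 - 0 = 22


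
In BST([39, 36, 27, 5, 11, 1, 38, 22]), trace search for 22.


BST root = 39
Search for 22: compare at each node
Path: [39, 36, 27, 5, 11, 22]


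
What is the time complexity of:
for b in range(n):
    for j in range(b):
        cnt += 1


Per nesting level: O(n) * O(n) [triangular over b] = O(n^2)
Complexity: O(n^2)


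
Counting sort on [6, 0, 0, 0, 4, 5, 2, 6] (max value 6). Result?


Count array: [3, 0, 1, 0, 1, 1, 2]
Reconstruct: [0, 0, 0, 2, 4, 5, 6, 6]


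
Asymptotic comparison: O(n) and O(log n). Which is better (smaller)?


logarithmic grows slower than linear
O(log n) is asymptotically smaller; O(n) grows faster


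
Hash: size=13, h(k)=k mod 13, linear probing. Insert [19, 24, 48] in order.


Insertions: 19->slot 6; 24->slot 11; 48->slot 9
Table: [None, None, None, None, None, None, 19, None, None, 48, None, 24, None]


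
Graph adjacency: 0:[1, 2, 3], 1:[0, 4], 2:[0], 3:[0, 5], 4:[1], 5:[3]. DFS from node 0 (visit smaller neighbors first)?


DFS stack-based: start with [0]
Visit order: [0, 1, 4, 2, 3, 5]


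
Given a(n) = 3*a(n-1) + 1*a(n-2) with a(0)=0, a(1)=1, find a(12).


Build bottom-up:
...a(10)=42837, a(11)=141481, a(12)=3*141481+1*42837=467280


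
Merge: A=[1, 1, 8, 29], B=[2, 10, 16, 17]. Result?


Compare heads, take smaller each step.
Merged: [1, 1, 2, 8, 10, 16, 17, 29]


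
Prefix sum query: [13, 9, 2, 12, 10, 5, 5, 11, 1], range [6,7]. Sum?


Prefix sums: [0, 13, 22, 24, 36, 46, 51, 56, 67, 68]
Sum[6..7] = prefix[8] - prefix[6] = 67 - 51 = 16


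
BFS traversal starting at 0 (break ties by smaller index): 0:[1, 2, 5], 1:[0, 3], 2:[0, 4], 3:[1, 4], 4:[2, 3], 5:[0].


BFS queue: start with [0]
Visit order: [0, 1, 2, 5, 3, 4]


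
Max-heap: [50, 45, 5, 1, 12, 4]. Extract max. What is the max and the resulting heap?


Max = 50
Replace root with last, heapify down
Resulting heap: [45, 12, 5, 1, 4]


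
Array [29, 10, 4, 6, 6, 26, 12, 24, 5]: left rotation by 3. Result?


Left rotate by 3: [6, 6, 26, 12, 24, 5, 29, 10, 4]


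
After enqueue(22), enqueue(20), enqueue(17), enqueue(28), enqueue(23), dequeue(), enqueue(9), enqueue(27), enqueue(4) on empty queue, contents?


enqueue(22) -> [22]
enqueue(20) -> [22, 20]
enqueue(17) -> [22, 20, 17]
enqueue(28) -> [22, 20, 17, 28]
enqueue(23) -> [22, 20, 17, 28, 23]
dequeue() returns 22 -> [20, 17, 28, 23]
enqueue(9) -> [20, 17, 28, 23, 9]
enqueue(27) -> [20, 17, 28, 23, 9, 27]
enqueue(4) -> [20, 17, 28, 23, 9, 27, 4]
Final queue (front to back): [20, 17, 28, 23, 9, 27, 4]


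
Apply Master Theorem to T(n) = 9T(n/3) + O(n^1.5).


a=9, b=3, c=1.5. log_3(9)=2 > c=1.5. Case 1: O(n^log_b(a)) = O(n^2)
Complexity: O(n^2)


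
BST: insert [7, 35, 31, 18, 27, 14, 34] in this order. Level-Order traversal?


Root = 7; build tree by BST insertion.
Level-Order traversal: [7, 35, 31, 18, 34, 14, 27]


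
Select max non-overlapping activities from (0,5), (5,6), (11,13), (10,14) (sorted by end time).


Greedy: pick earliest-ending, then skip overlaps.
Selected (3 activities): [(0, 5), (5, 6), (11, 13)]


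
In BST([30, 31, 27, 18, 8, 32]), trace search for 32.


BST root = 30
Search for 32: compare at each node
Path: [30, 31, 32]


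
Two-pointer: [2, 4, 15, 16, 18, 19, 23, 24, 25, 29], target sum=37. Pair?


Two pointers: lo=0, hi=9
Found pair: (18, 19) summing to 37


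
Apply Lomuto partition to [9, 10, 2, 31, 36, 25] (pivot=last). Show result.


Elements <= 25 go left of pivot.
Result: [9, 10, 2, 25, 36, 31], pivot at index 3


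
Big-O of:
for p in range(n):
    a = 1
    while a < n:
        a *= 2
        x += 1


Per nesting level: O(n) * O(log n) = O(n log n)
Complexity: O(n log n)


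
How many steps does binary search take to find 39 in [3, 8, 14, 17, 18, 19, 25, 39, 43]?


Search for 39:
[0,8] mid=4 arr[4]=18
[5,8] mid=6 arr[6]=25
[7,8] mid=7 arr[7]=39
Total: 3 comparisons


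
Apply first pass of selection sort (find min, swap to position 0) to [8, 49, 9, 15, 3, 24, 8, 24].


After one pass: [3, 49, 9, 15, 8, 24, 8, 24]


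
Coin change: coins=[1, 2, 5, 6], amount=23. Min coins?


dp[0]=0; dp[i]=1+min(dp[i-c] for c in coins)
...dp[18]=3, dp[19]=4, dp[20]=4, dp[21]=4, dp[22]=4, dp[23]=4
Minimum coins for 23 = 4


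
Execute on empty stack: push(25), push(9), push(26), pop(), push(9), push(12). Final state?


push(25) -> [25]
push(9) -> [25, 9]
push(26) -> [25, 9, 26]
pop() returns 26 -> [25, 9]
push(9) -> [25, 9, 9]
push(12) -> [25, 9, 9, 12]
Final stack (bottom to top): [25, 9, 9, 12]


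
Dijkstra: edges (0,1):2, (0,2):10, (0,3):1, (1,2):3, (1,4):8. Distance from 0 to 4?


Dijkstra from 0:
Distances: {0: 0, 1: 2, 2: 5, 3: 1, 4: 10}
Shortest distance to 4 = 10, path = [0, 1, 4]
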